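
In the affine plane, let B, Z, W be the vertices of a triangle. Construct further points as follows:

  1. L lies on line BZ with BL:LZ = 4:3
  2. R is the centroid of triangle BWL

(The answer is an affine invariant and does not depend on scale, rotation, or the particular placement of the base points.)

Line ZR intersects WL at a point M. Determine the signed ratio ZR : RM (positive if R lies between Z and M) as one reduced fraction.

Assign B = (0, 0), Z = (1, 0), W = (0, 1) — the answer is frame-independent, so this choice is without loss of generality.
1. L lies on line BZ with BL:LZ = 4:3 ⇒ L = (4/7, 0)
2. R is the centroid of triangle BWL ⇒ R = (4/21, 1/3)
line ZR meets WL at M = (40/91, 3/13)
R = Z + t·(M−Z) with t = 13/9, so ZR:RM = 13/9:-4/9

ZR:RM = -13/4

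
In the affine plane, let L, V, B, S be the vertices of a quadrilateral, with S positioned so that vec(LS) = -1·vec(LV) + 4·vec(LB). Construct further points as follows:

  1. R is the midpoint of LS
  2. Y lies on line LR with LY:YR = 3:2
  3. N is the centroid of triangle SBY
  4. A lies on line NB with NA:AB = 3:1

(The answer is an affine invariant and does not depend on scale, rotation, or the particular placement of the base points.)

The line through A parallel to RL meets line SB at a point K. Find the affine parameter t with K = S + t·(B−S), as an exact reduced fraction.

Set L = (0, 0), V = (1, 0), B = (0, 1), S = (-1, 4); any affine frame gives the same invariant.
1. R is the midpoint of LS ⇒ R = (-1/2, 2)
2. Y lies on line LR with LY:YR = 3:2 ⇒ Y = (-3/10, 6/5)
3. N is the centroid of triangle SBY ⇒ N = (-13/30, 31/15)
4. A lies on line NB with NA:AB = 3:1 ⇒ A = (-13/120, 19/15)
through A parallel to RL: direction (1/2, -2); meets SB at K = (-1/6, 3/2)
K = S + t·(B−S) with t = 5/6

t = 5/6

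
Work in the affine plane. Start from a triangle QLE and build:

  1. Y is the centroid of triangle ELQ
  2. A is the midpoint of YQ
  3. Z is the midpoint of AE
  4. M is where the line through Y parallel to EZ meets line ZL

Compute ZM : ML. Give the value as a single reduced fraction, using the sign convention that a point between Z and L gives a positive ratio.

ZM:ML = 1/3

Work in coordinates with Q = (0, 0), L = (1, 0), E = (0, 1).
1. Y is the centroid of triangle ELQ ⇒ Y = (1/3, 1/3)
2. A is the midpoint of YQ ⇒ A = (1/6, 1/6)
3. Z is the midpoint of AE ⇒ Z = (1/12, 7/12)
4. M is where the line through Y parallel to EZ meets line ZL ⇒ M = (5/16, 7/16)
M = Z + t·(L−Z) with t = 1/4, so ZM:ML = t:(1−t) = 1/4:3/4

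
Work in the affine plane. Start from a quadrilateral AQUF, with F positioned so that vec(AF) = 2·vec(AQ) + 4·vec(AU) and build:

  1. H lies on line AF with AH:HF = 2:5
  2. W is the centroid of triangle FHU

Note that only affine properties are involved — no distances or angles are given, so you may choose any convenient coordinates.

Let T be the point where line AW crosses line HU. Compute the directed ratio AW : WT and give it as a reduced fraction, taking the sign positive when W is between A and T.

AW:WT = -11/5

Work in coordinates with A = (0, 0), Q = (1, 0), U = (0, 1), F = (2, 4).
1. H lies on line AF with AH:HF = 2:5 ⇒ H = (4/7, 8/7)
2. W is the centroid of triangle FHU ⇒ W = (6/7, 43/21)
line AW meets HU at T = (36/77, 86/77)
W = A + t·(T−A) with t = 11/6, so AW:WT = 11/6:-5/6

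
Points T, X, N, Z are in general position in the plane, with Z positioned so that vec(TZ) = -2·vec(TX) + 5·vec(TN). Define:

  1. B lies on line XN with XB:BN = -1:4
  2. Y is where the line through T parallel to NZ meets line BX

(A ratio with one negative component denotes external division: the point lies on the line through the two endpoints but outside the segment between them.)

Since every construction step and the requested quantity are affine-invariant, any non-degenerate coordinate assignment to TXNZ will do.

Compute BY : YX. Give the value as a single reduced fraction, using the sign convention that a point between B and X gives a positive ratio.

BY:YX = -7/6

Choose coordinates T = (0, 0), X = (1, 0), N = (0, 1), Z = (-2, 5).
1. B lies on line XN with XB:BN = -1:4 ⇒ B = (4/3, -1/3)
2. Y is where the line through T parallel to NZ meets line BX ⇒ Y = (-1, 2)
Y = B + t·(X−B) with t = 7, so BY:YX = t:(1−t) = 7:-6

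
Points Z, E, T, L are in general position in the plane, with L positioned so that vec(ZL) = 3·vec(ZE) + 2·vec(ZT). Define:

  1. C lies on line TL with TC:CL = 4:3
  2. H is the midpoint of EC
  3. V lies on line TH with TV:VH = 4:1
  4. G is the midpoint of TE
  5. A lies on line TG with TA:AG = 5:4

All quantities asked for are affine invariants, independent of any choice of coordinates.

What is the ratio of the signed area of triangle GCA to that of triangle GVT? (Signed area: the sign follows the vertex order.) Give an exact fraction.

[GCA]:[GVT] = 10/9

Assign Z = (0, 0), E = (1, 0), T = (0, 1), L = (3, 2) — the answer is frame-independent, so this choice is without loss of generality.
1. C lies on line TL with TC:CL = 4:3 ⇒ C = (12/7, 11/7)
2. H is the midpoint of EC ⇒ H = (19/14, 11/14)
3. V lies on line TH with TV:VH = 4:1 ⇒ V = (38/35, 29/35)
4. G is the midpoint of TE ⇒ G = (1/2, 1/2)
5. A lies on line TG with TA:AG = 5:4 ⇒ A = (5/18, 13/18)
2·[GCA] = 32/63, 2·[GVT] = 16/35
[GCA]:[GVT] = 32/63:16/35 = 10/9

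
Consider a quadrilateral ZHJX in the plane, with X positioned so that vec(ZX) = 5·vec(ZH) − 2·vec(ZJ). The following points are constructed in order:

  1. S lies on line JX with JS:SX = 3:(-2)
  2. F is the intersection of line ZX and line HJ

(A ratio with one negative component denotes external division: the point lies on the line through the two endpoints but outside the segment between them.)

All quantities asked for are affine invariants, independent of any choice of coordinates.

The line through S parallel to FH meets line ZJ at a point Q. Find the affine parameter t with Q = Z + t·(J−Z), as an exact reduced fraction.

Assign Z = (0, 0), H = (1, 0), J = (0, 1), X = (5, -2) — the answer is frame-independent, so this choice is without loss of generality.
1. S lies on line JX with JS:SX = 3:(-2) ⇒ S = (15, -8)
2. F is the intersection of line ZX and line HJ ⇒ F = (5/3, -2/3)
through S parallel to FH: direction (-2/3, 2/3); meets ZJ at Q = (0, 7)
Q = Z + t·(J−Z) with t = 7

t = 7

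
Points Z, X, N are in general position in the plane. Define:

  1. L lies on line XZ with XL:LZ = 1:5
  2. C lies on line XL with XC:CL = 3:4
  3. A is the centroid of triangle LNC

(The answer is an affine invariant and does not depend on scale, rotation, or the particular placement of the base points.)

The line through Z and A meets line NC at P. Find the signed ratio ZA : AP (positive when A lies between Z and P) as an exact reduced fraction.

ZA:AP = 113/4

Assign Z = (0, 0), X = (1, 0), N = (0, 1) — the answer is frame-independent, so this choice is without loss of generality.
1. L lies on line XZ with XL:LZ = 1:5 ⇒ L = (5/6, 0)
2. C lies on line XL with XC:CL = 3:4 ⇒ C = (13/14, 0)
3. A is the centroid of triangle LNC ⇒ A = (37/63, 1/3)
line ZA meets NC at P = (481/791, 39/113)
A = Z + t·(P−Z) with t = 113/117, so ZA:AP = 113/117:4/117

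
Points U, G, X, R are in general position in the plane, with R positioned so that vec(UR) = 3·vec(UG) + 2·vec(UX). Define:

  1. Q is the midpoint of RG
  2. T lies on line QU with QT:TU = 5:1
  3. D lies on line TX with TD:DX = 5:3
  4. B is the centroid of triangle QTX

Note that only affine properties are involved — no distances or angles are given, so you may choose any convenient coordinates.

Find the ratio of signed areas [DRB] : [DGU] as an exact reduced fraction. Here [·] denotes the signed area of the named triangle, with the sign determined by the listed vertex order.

[DRB]:[DGU] = 109/99

Work in coordinates with U = (0, 0), G = (1, 0), X = (0, 1), R = (3, 2).
1. Q is the midpoint of RG ⇒ Q = (2, 1)
2. T lies on line QU with QT:TU = 5:1 ⇒ T = (1/3, 1/6)
3. D lies on line TX with TD:DX = 5:3 ⇒ D = (1/8, 11/16)
4. B is the centroid of triangle QTX ⇒ B = (7/9, 13/18)
2·[DRB] = -109/144, 2·[DGU] = -11/16
[DRB]:[DGU] = -109/144:-11/16 = 109/99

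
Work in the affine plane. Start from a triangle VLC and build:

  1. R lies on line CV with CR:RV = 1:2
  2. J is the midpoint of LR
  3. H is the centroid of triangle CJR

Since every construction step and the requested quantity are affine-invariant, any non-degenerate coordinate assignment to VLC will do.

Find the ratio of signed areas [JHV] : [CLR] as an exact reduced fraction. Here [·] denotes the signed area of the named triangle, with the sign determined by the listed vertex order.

Set V = (0, 0), L = (1, 0), C = (0, 1); any affine frame gives the same invariant.
1. R lies on line CV with CR:RV = 1:2 ⇒ R = (0, 2/3)
2. J is the midpoint of LR ⇒ J = (1/2, 1/3)
3. H is the centroid of triangle CJR ⇒ H = (1/6, 2/3)
2·[JHV] = 5/18, 2·[CLR] = -1/3
[JHV]:[CLR] = 5/18:-1/3 = -5/6

[JHV]:[CLR] = -5/6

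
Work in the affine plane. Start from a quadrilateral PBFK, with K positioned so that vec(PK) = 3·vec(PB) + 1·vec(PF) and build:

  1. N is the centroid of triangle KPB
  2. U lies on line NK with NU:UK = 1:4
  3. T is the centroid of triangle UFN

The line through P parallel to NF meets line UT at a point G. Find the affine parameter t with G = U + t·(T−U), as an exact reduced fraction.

t = 13/2

Assign P = (0, 0), B = (1, 0), F = (0, 1), K = (3, 1) — the answer is frame-independent, so this choice is without loss of generality.
1. N is the centroid of triangle KPB ⇒ N = (4/3, 1/3)
2. U lies on line NK with NU:UK = 1:4 ⇒ U = (5/3, 7/15)
3. T is the centroid of triangle UFN ⇒ T = (1, 3/5)
through P parallel to NF: direction (-4/3, 2/3); meets UT at G = (-8/3, 4/3)
G = U + t·(T−U) with t = 13/2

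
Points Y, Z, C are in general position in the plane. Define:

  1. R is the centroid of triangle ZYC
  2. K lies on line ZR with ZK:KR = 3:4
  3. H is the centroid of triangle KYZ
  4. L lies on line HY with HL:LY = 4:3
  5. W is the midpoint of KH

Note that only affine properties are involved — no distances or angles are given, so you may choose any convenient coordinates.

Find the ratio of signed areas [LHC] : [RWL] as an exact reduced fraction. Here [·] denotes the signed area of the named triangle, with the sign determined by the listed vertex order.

Set Y = (0, 0), Z = (1, 0), C = (0, 1); any affine frame gives the same invariant.
1. R is the centroid of triangle ZYC ⇒ R = (1/3, 1/3)
2. K lies on line ZR with ZK:KR = 3:4 ⇒ K = (5/7, 1/7)
3. H is the centroid of triangle KYZ ⇒ H = (4/7, 1/21)
4. L lies on line HY with HL:LY = 4:3 ⇒ L = (12/49, 1/49)
5. W is the midpoint of KH ⇒ W = (9/14, 2/21)
2·[LHC] = 16/49, 2·[RWL] = -52/441
[LHC]:[RWL] = 16/49:-52/441 = -36/13

[LHC]:[RWL] = -36/13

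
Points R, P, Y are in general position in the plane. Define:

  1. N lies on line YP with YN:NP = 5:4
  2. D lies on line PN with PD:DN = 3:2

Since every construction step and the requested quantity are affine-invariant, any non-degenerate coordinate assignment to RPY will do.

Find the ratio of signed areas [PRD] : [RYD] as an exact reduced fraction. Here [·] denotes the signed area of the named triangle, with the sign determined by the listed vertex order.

Set R = (0, 0), P = (1, 0), Y = (0, 1); any affine frame gives the same invariant.
1. N lies on line YP with YN:NP = 5:4 ⇒ N = (5/9, 4/9)
2. D lies on line PN with PD:DN = 3:2 ⇒ D = (11/15, 4/15)
2·[PRD] = -4/15, 2·[RYD] = -11/15
[PRD]:[RYD] = -4/15:-11/15 = 4/11

[PRD]:[RYD] = 4/11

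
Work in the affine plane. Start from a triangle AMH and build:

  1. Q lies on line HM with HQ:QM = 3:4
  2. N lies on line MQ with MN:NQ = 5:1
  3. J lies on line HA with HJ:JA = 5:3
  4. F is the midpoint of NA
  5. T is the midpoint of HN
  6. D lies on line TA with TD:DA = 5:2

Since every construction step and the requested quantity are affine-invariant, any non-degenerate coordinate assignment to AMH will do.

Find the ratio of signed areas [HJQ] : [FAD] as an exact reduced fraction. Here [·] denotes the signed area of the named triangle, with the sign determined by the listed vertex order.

[HJQ]:[FAD] = -315/44

Set A = (0, 0), M = (1, 0), H = (0, 1); any affine frame gives the same invariant.
1. Q lies on line HM with HQ:QM = 3:4 ⇒ Q = (3/7, 4/7)
2. N lies on line MQ with MN:NQ = 5:1 ⇒ N = (11/21, 10/21)
3. J lies on line HA with HJ:JA = 5:3 ⇒ J = (0, 3/8)
4. F is the midpoint of NA ⇒ F = (11/42, 5/21)
5. T is the midpoint of HN ⇒ T = (11/42, 31/42)
6. D lies on line TA with TD:DA = 5:2 ⇒ D = (11/147, 31/147)
2·[HJQ] = 15/56, 2·[FAD] = -11/294
[HJQ]:[FAD] = 15/56:-11/294 = -315/44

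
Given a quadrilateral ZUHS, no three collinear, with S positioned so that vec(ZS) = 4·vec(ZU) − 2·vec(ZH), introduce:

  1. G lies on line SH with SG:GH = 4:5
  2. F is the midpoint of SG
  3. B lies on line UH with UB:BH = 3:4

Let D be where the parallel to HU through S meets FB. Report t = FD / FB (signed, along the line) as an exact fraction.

t = -2/7

Choose coordinates Z = (0, 0), U = (1, 0), H = (0, 1), S = (4, -2).
1. G lies on line SH with SG:GH = 4:5 ⇒ G = (20/9, -2/3)
2. F is the midpoint of SG ⇒ F = (28/9, -4/3)
3. B lies on line UH with UB:BH = 3:4 ⇒ B = (4/7, 3/7)
through S parallel to HU: direction (1, -1); meets FB at D = (188/49, -90/49)
D = F + t·(B−F) with t = -2/7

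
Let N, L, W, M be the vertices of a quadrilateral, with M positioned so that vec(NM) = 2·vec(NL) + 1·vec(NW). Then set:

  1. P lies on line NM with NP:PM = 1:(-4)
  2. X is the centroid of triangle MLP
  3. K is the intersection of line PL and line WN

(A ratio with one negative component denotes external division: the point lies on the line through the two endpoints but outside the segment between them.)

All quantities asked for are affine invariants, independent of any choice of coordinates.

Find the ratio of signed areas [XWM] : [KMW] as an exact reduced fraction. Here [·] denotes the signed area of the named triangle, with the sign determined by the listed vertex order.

[XWM]:[KMW] = -35/54

Set N = (0, 0), L = (1, 0), W = (0, 1), M = (2, 1); any affine frame gives the same invariant.
1. P lies on line NM with NP:PM = 1:(-4) ⇒ P = (-2/3, -1/3)
2. X is the centroid of triangle MLP ⇒ X = (7/9, 2/9)
3. K is the intersection of line PL and line WN ⇒ K = (0, -1/5)
2·[XWM] = -14/9, 2·[KMW] = 12/5
[XWM]:[KMW] = -14/9:12/5 = -35/54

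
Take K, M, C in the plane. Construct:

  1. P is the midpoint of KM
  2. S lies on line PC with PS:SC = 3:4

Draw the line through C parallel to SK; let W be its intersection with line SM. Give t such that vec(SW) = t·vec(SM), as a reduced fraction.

t = -2/3

Set K = (0, 0), M = (1, 0), C = (0, 1); any affine frame gives the same invariant.
1. P is the midpoint of KM ⇒ P = (1/2, 0)
2. S lies on line PC with PS:SC = 3:4 ⇒ S = (2/7, 3/7)
through C parallel to SK: direction (-2/7, -3/7); meets SM at W = (-4/21, 5/7)
W = S + t·(M−S) with t = -2/3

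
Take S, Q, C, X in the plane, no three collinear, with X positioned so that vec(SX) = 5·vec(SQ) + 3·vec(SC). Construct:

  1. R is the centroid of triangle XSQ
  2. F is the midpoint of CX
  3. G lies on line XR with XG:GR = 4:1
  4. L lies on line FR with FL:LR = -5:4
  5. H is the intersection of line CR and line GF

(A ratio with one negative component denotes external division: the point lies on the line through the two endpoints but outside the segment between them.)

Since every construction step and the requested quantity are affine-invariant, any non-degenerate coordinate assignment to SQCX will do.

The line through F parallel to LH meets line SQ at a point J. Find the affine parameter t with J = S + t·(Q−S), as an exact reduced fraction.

Assign S = (0, 0), Q = (1, 0), C = (0, 1), X = (5, 3) — the answer is frame-independent, so this choice is without loss of generality.
1. R is the centroid of triangle XSQ ⇒ R = (2, 1)
2. F is the midpoint of CX ⇒ F = (5/2, 2)
3. G lies on line XR with XG:GR = 4:1 ⇒ G = (13/5, 7/5)
4. L lies on line FR with FL:LR = -5:4 ⇒ L = (0, -3)
5. H is the intersection of line CR and line GF ⇒ H = (8/3, 1)
through F parallel to LH: direction (8/3, 4); meets SQ at J = (7/6, 0)
J = S + t·(Q−S) with t = 7/6

t = 7/6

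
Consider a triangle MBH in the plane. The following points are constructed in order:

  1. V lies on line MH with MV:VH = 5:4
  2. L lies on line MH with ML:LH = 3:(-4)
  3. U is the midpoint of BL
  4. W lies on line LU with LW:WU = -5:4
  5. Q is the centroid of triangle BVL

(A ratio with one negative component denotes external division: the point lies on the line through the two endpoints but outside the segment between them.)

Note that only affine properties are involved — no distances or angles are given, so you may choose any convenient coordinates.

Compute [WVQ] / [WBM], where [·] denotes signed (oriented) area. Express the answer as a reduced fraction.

Work in coordinates with M = (0, 0), B = (1, 0), H = (0, 1).
1. V lies on line MH with MV:VH = 5:4 ⇒ V = (0, 5/9)
2. L lies on line MH with ML:LH = 3:(-4) ⇒ L = (0, -3)
3. U is the midpoint of BL ⇒ U = (1/2, -3/2)
4. W lies on line LU with LW:WU = -5:4 ⇒ W = (5/2, 9/2)
5. Q is the centroid of triangle BVL ⇒ Q = (1/3, -22/27)
2·[WVQ] = 128/27, 2·[WBM] = -9/2
[WVQ]:[WBM] = 128/27:-9/2 = -256/243

[WVQ]:[WBM] = -256/243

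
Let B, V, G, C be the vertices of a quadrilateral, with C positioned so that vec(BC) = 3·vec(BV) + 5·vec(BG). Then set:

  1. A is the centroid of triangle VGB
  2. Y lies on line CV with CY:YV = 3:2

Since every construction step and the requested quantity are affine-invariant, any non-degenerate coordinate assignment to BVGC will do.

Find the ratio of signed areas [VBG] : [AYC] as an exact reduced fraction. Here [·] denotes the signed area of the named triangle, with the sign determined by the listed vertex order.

[VBG]:[AYC] = -5/12

Work in coordinates with B = (0, 0), V = (1, 0), G = (0, 1), C = (3, 5).
1. A is the centroid of triangle VGB ⇒ A = (1/3, 1/3)
2. Y lies on line CV with CY:YV = 3:2 ⇒ Y = (9/5, 2)
2·[VBG] = -1, 2·[AYC] = 12/5
[VBG]:[AYC] = -1:12/5 = -5/12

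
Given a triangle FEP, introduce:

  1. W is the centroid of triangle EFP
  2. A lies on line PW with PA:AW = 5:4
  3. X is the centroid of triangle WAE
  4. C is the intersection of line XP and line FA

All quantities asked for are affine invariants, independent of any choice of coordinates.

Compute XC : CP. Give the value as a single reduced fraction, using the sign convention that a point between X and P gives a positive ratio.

Set F = (0, 0), E = (1, 0), P = (0, 1); any affine frame gives the same invariant.
1. W is the centroid of triangle EFP ⇒ W = (1/3, 1/3)
2. A lies on line PW with PA:AW = 5:4 ⇒ A = (5/27, 17/27)
3. X is the centroid of triangle WAE ⇒ X = (41/81, 26/81)
4. C is the intersection of line XP and line FA ⇒ C = (205/972, 697/972)
C = X + t·(P−X) with t = 7/12, so XC:CP = t:(1−t) = 7/12:5/12

XC:CP = 7/5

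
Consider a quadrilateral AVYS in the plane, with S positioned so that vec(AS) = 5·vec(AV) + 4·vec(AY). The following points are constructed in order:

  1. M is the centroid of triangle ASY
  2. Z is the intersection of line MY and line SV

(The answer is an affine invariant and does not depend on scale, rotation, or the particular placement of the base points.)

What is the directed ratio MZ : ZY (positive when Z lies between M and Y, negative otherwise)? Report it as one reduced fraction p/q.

Work in coordinates with A = (0, 0), V = (1, 0), Y = (0, 1), S = (5, 4).
1. M is the centroid of triangle ASY ⇒ M = (5/3, 5/3)
2. Z is the intersection of line MY and line SV ⇒ Z = (10/3, 7/3)
Z = M + t·(Y−M) with t = -1, so MZ:ZY = t:(1−t) = -1:2

MZ:ZY = -1/2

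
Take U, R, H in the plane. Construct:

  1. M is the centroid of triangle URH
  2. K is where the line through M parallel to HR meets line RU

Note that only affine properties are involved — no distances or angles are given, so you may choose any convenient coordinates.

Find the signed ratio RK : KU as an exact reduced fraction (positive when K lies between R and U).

Work in coordinates with U = (0, 0), R = (1, 0), H = (0, 1).
1. M is the centroid of triangle URH ⇒ M = (1/3, 1/3)
2. K is where the line through M parallel to HR meets line RU ⇒ K = (2/3, 0)
K = R + t·(U−R) with t = 1/3, so RK:KU = t:(1−t) = 1/3:2/3

RK:KU = 1/2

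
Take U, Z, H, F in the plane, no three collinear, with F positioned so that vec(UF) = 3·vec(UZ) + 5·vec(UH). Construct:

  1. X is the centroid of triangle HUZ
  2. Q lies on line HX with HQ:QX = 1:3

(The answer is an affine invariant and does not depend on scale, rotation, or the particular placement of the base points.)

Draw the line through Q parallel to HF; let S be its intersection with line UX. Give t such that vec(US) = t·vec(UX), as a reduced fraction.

Work in coordinates with U = (0, 0), Z = (1, 0), H = (0, 1), F = (3, 5).
1. X is the centroid of triangle HUZ ⇒ X = (1/3, 1/3)
2. Q lies on line HX with HQ:QX = 1:3 ⇒ Q = (1/12, 5/6)
through Q parallel to HF: direction (3, 4); meets UX at S = (-13/6, -13/6)
S = U + t·(X−U) with t = -13/2

t = -13/2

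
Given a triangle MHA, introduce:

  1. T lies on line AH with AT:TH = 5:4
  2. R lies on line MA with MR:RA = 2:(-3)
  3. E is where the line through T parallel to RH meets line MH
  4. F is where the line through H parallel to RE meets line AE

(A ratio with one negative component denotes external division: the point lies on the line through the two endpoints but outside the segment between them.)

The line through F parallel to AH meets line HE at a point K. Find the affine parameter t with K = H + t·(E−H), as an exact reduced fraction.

t = 7/3

Choose coordinates M = (0, 0), H = (1, 0), A = (0, 1).
1. T lies on line AH with AT:TH = 5:4 ⇒ T = (5/9, 4/9)
2. R lies on line MA with MR:RA = 2:(-3) ⇒ R = (0, -2)
3. E is where the line through T parallel to RH meets line MH ⇒ E = (1/3, 0)
4. F is where the line through H parallel to RE meets line AE ⇒ F = (7/9, -4/3)
through F parallel to AH: direction (1, -1); meets HE at K = (-5/9, 0)
K = H + t·(E−H) with t = 7/3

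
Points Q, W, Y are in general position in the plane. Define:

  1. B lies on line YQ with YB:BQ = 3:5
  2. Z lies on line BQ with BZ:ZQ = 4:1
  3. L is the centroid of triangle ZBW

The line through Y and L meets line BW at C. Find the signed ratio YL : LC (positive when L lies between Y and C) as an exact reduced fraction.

Work in coordinates with Q = (0, 0), W = (1, 0), Y = (0, 1).
1. B lies on line YQ with YB:BQ = 3:5 ⇒ B = (0, 5/8)
2. Z lies on line BQ with BZ:ZQ = 4:1 ⇒ Z = (0, 1/8)
3. L is the centroid of triangle ZBW ⇒ L = (1/3, 1/4)
line YL meets BW at C = (3/13, 25/52)
L = Y + t·(C−Y) with t = 13/9, so YL:LC = 13/9:-4/9

YL:LC = -13/4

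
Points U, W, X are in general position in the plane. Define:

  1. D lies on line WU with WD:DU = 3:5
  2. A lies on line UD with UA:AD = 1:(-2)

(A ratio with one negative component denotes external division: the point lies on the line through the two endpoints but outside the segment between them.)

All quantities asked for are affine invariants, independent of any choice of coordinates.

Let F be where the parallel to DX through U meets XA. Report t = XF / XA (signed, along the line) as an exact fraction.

t = 1/2

Choose coordinates U = (0, 0), W = (1, 0), X = (0, 1).
1. D lies on line WU with WD:DU = 3:5 ⇒ D = (5/8, 0)
2. A lies on line UD with UA:AD = 1:(-2) ⇒ A = (-5/8, 0)
through U parallel to DX: direction (-5/8, 1); meets XA at F = (-5/16, 1/2)
F = X + t·(A−X) with t = 1/2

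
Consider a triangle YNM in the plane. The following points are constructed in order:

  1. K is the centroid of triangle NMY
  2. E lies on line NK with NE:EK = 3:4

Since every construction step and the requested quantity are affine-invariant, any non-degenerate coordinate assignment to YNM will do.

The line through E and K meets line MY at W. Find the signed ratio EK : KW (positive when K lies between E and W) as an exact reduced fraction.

EK:KW = 8/7

Set Y = (0, 0), N = (1, 0), M = (0, 1); any affine frame gives the same invariant.
1. K is the centroid of triangle NMY ⇒ K = (1/3, 1/3)
2. E lies on line NK with NE:EK = 3:4 ⇒ E = (5/7, 1/7)
line EK meets MY at W = (0, 1/2)
K = E + t·(W−E) with t = 8/15, so EK:KW = 8/15:7/15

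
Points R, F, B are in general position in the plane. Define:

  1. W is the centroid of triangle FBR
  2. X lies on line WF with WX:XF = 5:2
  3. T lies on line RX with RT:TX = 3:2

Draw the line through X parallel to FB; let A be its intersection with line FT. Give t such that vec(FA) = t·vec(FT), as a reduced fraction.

t = 5/24

Choose coordinates R = (0, 0), F = (1, 0), B = (0, 1).
1. W is the centroid of triangle FBR ⇒ W = (1/3, 1/3)
2. X lies on line WF with WX:XF = 5:2 ⇒ X = (17/21, 2/21)
3. T lies on line RX with RT:TX = 3:2 ⇒ T = (17/35, 2/35)
through X parallel to FB: direction (-1, 1); meets FT at A = (25/28, 1/84)
A = F + t·(T−F) with t = 5/24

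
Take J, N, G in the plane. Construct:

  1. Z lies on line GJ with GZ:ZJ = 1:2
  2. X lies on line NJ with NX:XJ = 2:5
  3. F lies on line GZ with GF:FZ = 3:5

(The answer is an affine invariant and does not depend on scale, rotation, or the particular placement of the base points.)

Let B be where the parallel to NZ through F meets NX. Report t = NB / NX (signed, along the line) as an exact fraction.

t = -35/32

Set J = (0, 0), N = (1, 0), G = (0, 1); any affine frame gives the same invariant.
1. Z lies on line GJ with GZ:ZJ = 1:2 ⇒ Z = (0, 2/3)
2. X lies on line NJ with NX:XJ = 2:5 ⇒ X = (5/7, 0)
3. F lies on line GZ with GF:FZ = 3:5 ⇒ F = (0, 7/8)
through F parallel to NZ: direction (-1, 2/3); meets NX at B = (21/16, 0)
B = N + t·(X−N) with t = -35/32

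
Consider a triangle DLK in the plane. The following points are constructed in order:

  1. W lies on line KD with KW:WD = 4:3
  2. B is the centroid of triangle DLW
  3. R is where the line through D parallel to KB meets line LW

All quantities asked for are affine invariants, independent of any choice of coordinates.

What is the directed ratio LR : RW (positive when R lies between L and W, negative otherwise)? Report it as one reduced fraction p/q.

Choose coordinates D = (0, 0), L = (1, 0), K = (0, 1).
1. W lies on line KD with KW:WD = 4:3 ⇒ W = (0, 3/7)
2. B is the centroid of triangle DLW ⇒ B = (1/3, 1/7)
3. R is where the line through D parallel to KB meets line LW ⇒ R = (-1/5, 18/35)
R = L + t·(W−L) with t = 6/5, so LR:RW = t:(1−t) = 6/5:-1/5

LR:RW = -6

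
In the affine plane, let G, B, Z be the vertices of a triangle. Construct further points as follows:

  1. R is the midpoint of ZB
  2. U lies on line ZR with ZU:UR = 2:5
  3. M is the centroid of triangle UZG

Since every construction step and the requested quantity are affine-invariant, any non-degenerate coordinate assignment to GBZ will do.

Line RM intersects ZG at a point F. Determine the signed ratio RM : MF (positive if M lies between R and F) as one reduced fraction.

Assign G = (0, 0), B = (1, 0), Z = (0, 1) — the answer is frame-independent, so this choice is without loss of generality.
1. R is the midpoint of ZB ⇒ R = (1/2, 1/2)
2. U lies on line ZR with ZU:UR = 2:5 ⇒ U = (1/7, 6/7)
3. M is the centroid of triangle UZG ⇒ M = (1/21, 13/21)
line RM meets ZG at F = (0, 12/19)
M = R + t·(F−R) with t = 19/21, so RM:MF = 19/21:2/21

RM:MF = 19/2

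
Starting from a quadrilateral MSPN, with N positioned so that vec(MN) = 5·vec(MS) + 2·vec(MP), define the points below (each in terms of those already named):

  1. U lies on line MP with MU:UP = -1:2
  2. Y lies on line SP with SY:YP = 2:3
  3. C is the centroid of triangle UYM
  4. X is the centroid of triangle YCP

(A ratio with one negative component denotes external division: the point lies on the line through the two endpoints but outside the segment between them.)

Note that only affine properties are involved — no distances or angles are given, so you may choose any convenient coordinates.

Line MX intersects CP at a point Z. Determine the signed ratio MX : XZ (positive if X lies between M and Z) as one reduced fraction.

MX:XZ = -2

Set M = (0, 0), S = (1, 0), P = (0, 1), N = (5, 2); any affine frame gives the same invariant.
1. U lies on line MP with MU:UP = -1:2 ⇒ U = (0, -1)
2. Y lies on line SP with SY:YP = 2:3 ⇒ Y = (3/5, 2/5)
3. C is the centroid of triangle UYM ⇒ C = (1/5, -1/5)
4. X is the centroid of triangle YCP ⇒ X = (4/15, 2/5)
line MX meets CP at Z = (2/15, 1/5)
X = M + t·(Z−M) with t = 2, so MX:XZ = 2:-1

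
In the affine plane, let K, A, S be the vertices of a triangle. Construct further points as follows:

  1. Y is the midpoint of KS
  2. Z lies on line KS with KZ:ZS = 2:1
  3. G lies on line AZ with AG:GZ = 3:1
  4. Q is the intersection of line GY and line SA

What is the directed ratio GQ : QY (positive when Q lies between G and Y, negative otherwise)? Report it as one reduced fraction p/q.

GQ:QY = -1/2

Assign K = (0, 0), A = (1, 0), S = (0, 1) — the answer is frame-independent, so this choice is without loss of generality.
1. Y is the midpoint of KS ⇒ Y = (0, 1/2)
2. Z lies on line KS with KZ:ZS = 2:1 ⇒ Z = (0, 2/3)
3. G lies on line AZ with AG:GZ = 3:1 ⇒ G = (1/4, 1/2)
4. Q is the intersection of line GY and line SA ⇒ Q = (1/2, 1/2)
Q = G + t·(Y−G) with t = -1, so GQ:QY = t:(1−t) = -1:2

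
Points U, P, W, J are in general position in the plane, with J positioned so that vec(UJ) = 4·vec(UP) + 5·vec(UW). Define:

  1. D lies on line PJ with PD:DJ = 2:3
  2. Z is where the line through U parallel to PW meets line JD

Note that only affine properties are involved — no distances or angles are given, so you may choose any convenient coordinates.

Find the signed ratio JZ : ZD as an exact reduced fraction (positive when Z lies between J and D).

JZ:ZD = -15/7

Work in coordinates with U = (0, 0), P = (1, 0), W = (0, 1), J = (4, 5).
1. D lies on line PJ with PD:DJ = 2:3 ⇒ D = (11/5, 2)
2. Z is where the line through U parallel to PW meets line JD ⇒ Z = (5/8, -5/8)
Z = J + t·(D−J) with t = 15/8, so JZ:ZD = t:(1−t) = 15/8:-7/8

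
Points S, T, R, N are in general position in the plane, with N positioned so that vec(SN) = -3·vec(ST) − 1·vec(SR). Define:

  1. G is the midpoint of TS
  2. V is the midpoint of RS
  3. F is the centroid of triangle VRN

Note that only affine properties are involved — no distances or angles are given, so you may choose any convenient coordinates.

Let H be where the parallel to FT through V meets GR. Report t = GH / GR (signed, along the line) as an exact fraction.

Work in coordinates with S = (0, 0), T = (1, 0), R = (0, 1), N = (-3, -1).
1. G is the midpoint of TS ⇒ G = (1/2, 0)
2. V is the midpoint of RS ⇒ V = (0, 1/2)
3. F is the centroid of triangle VRN ⇒ F = (-1, 1/6)
through V parallel to FT: direction (2, -1/6); meets GR at H = (6/23, 11/23)
H = G + t·(R−G) with t = 11/23

t = 11/23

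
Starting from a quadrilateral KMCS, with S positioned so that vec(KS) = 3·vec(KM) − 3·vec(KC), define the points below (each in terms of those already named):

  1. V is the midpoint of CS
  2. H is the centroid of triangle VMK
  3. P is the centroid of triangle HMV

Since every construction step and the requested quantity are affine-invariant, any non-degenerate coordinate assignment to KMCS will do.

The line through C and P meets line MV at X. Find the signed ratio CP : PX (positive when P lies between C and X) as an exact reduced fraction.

Assign K = (0, 0), M = (1, 0), C = (0, 1), S = (3, -3) — the answer is frame-independent, so this choice is without loss of generality.
1. V is the midpoint of CS ⇒ V = (3/2, -1)
2. H is the centroid of triangle VMK ⇒ H = (5/6, -1/3)
3. P is the centroid of triangle HMV ⇒ P = (10/9, -4/9)
line CP meets MV at X = (10/7, -6/7)
P = C + t·(X−C) with t = 7/9, so CP:PX = 7/9:2/9

CP:PX = 7/2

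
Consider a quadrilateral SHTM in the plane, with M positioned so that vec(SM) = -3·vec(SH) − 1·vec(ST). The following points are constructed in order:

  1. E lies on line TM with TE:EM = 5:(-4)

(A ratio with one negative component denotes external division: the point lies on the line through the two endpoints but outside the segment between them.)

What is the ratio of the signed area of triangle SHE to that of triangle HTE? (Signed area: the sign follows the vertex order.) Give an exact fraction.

[SHE]:[HTE] = -9/25

Choose coordinates S = (0, 0), H = (1, 0), T = (0, 1), M = (-3, -1).
1. E lies on line TM with TE:EM = 5:(-4) ⇒ E = (-15, -9)
2·[SHE] = -9, 2·[HTE] = 25
[SHE]:[HTE] = -9:25 = -9/25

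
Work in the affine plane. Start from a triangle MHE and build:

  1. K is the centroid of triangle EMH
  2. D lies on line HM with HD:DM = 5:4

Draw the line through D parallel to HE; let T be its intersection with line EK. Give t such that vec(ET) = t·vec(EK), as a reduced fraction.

Choose coordinates M = (0, 0), H = (1, 0), E = (0, 1).
1. K is the centroid of triangle EMH ⇒ K = (1/3, 1/3)
2. D lies on line HM with HD:DM = 5:4 ⇒ D = (4/9, 0)
through D parallel to HE: direction (-1, 1); meets EK at T = (5/9, -1/9)
T = E + t·(K−E) with t = 5/3

t = 5/3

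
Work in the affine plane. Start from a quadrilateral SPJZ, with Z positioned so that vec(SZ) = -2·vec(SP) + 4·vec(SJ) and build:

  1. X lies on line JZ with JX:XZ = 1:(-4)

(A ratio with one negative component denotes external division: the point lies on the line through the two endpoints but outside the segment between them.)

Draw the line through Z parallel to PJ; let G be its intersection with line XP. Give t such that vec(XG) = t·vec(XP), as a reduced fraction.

t = 4

Work in coordinates with S = (0, 0), P = (1, 0), J = (0, 1), Z = (-2, 4).
1. X lies on line JZ with JX:XZ = 1:(-4) ⇒ X = (2/3, 0)
through Z parallel to PJ: direction (-1, 1); meets XP at G = (2, 0)
G = X + t·(P−X) with t = 4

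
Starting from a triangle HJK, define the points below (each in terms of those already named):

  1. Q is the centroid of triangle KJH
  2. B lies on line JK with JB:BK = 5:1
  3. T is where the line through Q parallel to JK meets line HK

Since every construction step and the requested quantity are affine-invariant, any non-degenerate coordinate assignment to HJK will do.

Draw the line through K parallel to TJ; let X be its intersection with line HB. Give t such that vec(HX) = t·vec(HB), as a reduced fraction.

Choose coordinates H = (0, 0), J = (1, 0), K = (0, 1).
1. Q is the centroid of triangle KJH ⇒ Q = (1/3, 1/3)
2. B lies on line JK with JB:BK = 5:1 ⇒ B = (1/6, 5/6)
3. T is where the line through Q parallel to JK meets line HK ⇒ T = (0, 2/3)
through K parallel to TJ: direction (1, -2/3); meets HB at X = (3/17, 15/17)
X = H + t·(B−H) with t = 18/17

t = 18/17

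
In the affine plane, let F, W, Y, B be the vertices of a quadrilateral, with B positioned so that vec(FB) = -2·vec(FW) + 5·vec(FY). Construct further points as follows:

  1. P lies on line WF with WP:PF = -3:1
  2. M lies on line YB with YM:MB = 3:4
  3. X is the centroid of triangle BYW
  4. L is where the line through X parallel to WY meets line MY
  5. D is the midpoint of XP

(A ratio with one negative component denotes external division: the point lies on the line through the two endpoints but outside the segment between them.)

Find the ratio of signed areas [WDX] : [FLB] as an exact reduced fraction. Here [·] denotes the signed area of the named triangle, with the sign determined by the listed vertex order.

Choose coordinates F = (0, 0), W = (1, 0), Y = (0, 1), B = (-2, 5).
1. P lies on line WF with WP:PF = -3:1 ⇒ P = (-1/2, 0)
2. M lies on line YB with YM:MB = 3:4 ⇒ M = (-6/7, 19/7)
3. X is the centroid of triangle BYW ⇒ X = (-1/3, 2)
4. L is where the line through X parallel to WY meets line MY ⇒ L = (-2/3, 7/3)
5. D is the midpoint of XP ⇒ D = (-5/12, 1)
2·[WDX] = -3/2, 2·[FLB] = 4/3
[WDX]:[FLB] = -3/2:4/3 = -9/8

[WDX]:[FLB] = -9/8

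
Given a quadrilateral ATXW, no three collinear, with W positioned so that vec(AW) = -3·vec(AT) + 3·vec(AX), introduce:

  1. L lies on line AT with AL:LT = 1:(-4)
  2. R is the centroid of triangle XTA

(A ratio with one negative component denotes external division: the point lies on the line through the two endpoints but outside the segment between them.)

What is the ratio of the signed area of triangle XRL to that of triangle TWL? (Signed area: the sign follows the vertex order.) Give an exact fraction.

Work in coordinates with A = (0, 0), T = (1, 0), X = (0, 1), W = (-3, 3).
1. L lies on line AT with AL:LT = 1:(-4) ⇒ L = (-1/3, 0)
2. R is the centroid of triangle XTA ⇒ R = (1/3, 1/3)
2·[XRL] = -5/9, 2·[TWL] = 4
[XRL]:[TWL] = -5/9:4 = -5/36

[XRL]:[TWL] = -5/36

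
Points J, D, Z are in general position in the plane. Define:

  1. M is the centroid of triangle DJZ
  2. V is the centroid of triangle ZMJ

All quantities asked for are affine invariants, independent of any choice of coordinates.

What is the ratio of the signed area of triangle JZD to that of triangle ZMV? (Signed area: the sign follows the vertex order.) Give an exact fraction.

Set J = (0, 0), D = (1, 0), Z = (0, 1); any affine frame gives the same invariant.
1. M is the centroid of triangle DJZ ⇒ M = (1/3, 1/3)
2. V is the centroid of triangle ZMJ ⇒ V = (1/9, 4/9)
2·[JZD] = -1, 2·[ZMV] = -1/9
[JZD]:[ZMV] = -1:-1/9 = 9

[JZD]:[ZMV] = 9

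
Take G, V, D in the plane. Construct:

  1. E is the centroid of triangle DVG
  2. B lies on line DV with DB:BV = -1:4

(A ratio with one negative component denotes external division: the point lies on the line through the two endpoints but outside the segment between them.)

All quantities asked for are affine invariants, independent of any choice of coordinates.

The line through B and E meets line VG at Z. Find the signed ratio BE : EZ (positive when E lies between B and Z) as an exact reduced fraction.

Set G = (0, 0), V = (1, 0), D = (0, 1); any affine frame gives the same invariant.
1. E is the centroid of triangle DVG ⇒ E = (1/3, 1/3)
2. B lies on line DV with DB:BV = -1:4 ⇒ B = (-1/3, 4/3)
line BE meets VG at Z = (5/9, 0)
E = B + t·(Z−B) with t = 3/4, so BE:EZ = 3/4:1/4

BE:EZ = 3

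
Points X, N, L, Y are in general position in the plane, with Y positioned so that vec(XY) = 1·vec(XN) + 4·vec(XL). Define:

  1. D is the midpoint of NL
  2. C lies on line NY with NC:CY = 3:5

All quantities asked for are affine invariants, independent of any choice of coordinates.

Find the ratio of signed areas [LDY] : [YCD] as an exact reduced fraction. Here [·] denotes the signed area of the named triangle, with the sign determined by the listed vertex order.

[LDY]:[YCD] = -8/5

Work in coordinates with X = (0, 0), N = (1, 0), L = (0, 1), Y = (1, 4).
1. D is the midpoint of NL ⇒ D = (1/2, 1/2)
2. C lies on line NY with NC:CY = 3:5 ⇒ C = (1, 3/2)
2·[LDY] = 2, 2·[YCD] = -5/4
[LDY]:[YCD] = 2:-5/4 = -8/5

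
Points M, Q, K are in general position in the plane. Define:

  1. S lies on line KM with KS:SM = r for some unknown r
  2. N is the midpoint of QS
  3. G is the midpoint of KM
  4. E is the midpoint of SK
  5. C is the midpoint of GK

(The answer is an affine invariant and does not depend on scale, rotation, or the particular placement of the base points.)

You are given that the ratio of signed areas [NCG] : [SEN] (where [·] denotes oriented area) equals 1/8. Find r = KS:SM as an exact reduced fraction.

r = -4/5

Choose coordinates M = (0, 0), Q = (1, 0), K = (0, 1).
1. With KS:SM = r, write λ = r/(r+1) so S = K + λ·(M−K); S is affine-linear in λ
2. N is the midpoint of QS ⇒ N is an affine combination of earlier points and hence also affine-linear in λ
3. G is the midpoint of KM ⇒ G = (0, 1/2)
4. E is the midpoint of SK ⇒ E is an affine combination of earlier points and hence also affine-linear in λ
5. C is the midpoint of GK ⇒ C = (0, 3/4)
Every point depending on S is an affine combination of S and λ-independent points, so each such coordinate is linear in λ; the λ² term in each signed area is a multiple of (M−K)×(M−K) = 0, so 2·[NCG] and 2·[SEN] are each linear in λ. Evaluating at λ=0 and λ=1:
  2·[NCG] = 1/8,   2·[SEN] = -1/4·λ
So [NCG]:[SEN] = (1/8) / (-1/4·λ). Setting this equal to 1/8:
  1/8 = 1/8·(-1/4·λ)  ⇒  λ = -4
Then r = λ/(1−λ) = (-4)/(5) = -4/5. Check: with r = -4/5, S = (0, 5) and [NCG]:[SEN] = 1/8 as required.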